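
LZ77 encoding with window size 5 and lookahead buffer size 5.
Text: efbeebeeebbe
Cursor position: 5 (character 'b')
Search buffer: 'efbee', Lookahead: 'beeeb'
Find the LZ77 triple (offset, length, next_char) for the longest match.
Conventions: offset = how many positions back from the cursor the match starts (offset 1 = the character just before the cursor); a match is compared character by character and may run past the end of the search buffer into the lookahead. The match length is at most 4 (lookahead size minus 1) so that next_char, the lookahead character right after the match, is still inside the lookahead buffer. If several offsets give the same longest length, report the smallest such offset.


Try each offset into the search buffer:
  offset=1 (pos 4, char 'e'): match length 0
  offset=2 (pos 3, char 'e'): match length 0
  offset=3 (pos 2, char 'b'): match length 3
  offset=4 (pos 1, char 'f'): match length 0
  offset=5 (pos 0, char 'e'): match length 0
Longest match has length 3 at offset 3.
next_char = character at position 5 + 3 = 8 -> 'e'

Best match: offset=3, length=3 (matching 'bee' starting at position 2)
LZ77 triple: (3, 3, 'e')


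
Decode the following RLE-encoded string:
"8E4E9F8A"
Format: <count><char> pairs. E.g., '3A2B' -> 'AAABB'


Expanding each <count><char> pair:
  8E -> 'EEEEEEEE'
  4E -> 'EEEE'
  9F -> 'FFFFFFFFF'
  8A -> 'AAAAAAAA'

Decoded = EEEEEEEEEEEEFFFFFFFFFAAAAAAAA


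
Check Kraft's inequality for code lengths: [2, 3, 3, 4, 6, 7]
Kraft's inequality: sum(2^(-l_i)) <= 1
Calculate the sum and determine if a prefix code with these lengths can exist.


Sum = 2^(-2) + 2^(-3) + 2^(-3) + 2^(-4) + 2^(-6) + 2^(-7)
    = 0.25 + 0.125 + 0.125 + 0.0625 + 0.015625 + 0.0078125
    = 75/128 = 0.5859375
Since 0.5859375 <= 1, Kraft's inequality IS satisfied.
A prefix code with these lengths CAN exist.

Kraft sum = 0.5859375. Satisfied.


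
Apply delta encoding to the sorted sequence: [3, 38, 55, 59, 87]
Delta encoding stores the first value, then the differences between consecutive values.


First value: 3
Deltas:
  38 - 3 = 35
  55 - 38 = 17
  59 - 55 = 4
  87 - 59 = 28


Delta encoded: [3, 35, 17, 4, 28]


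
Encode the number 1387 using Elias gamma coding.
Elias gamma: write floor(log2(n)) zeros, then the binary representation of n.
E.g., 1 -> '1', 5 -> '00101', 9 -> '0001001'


num_bits = floor(log2(1387)) + 1 = 11
leading_zeros = num_bits - 1 = 10
binary(1387) = 10101101011

Elias gamma(1387) = '0000000000' + '10101101011' = 000000000010101101011 (21 bits)


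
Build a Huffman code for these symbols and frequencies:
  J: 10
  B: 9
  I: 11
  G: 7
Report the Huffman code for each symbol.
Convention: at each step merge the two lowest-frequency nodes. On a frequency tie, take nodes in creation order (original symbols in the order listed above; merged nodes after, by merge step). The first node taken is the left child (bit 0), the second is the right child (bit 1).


Huffman tree construction:
Step 1: Merge G(7) + B(9) = 16
Step 2: Merge J(10) + I(11) = 21
Step 3: Merge (G+B)(16) + (J+I)(21) = 37
Read each symbol's code off the tree from the root (left child = 0, right child = 1).

Codes:
  J: 10 (length 2)
  B: 01 (length 2)
  I: 11 (length 2)
  G: 00 (length 2)
Average code length: 74/37 = 2.0000 bits/symbol


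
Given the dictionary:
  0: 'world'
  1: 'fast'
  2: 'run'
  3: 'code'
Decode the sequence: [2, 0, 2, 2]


Look up each index in the dictionary:
  2 -> 'run'
  0 -> 'world'
  2 -> 'run'
  2 -> 'run'

Decoded: "run world run run"


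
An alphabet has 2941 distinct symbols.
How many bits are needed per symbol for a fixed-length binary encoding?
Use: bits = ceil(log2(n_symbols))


log2(2941) = 11.5221
Bracket: 2^11 = 2048 < 2941 <= 2^12 = 4096
So ceil(log2(2941)) = 12

bits = ceil(log2(2941)) = ceil(11.5221) = 12 bits


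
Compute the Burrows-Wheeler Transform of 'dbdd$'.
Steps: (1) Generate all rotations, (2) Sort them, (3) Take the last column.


Rotations (sorted):
  0: $dbdd -> last char: d
  1: bdd$d -> last char: d
  2: d$dbd -> last char: d
  3: dbdd$ -> last char: $
  4: dd$db -> last char: b


BWT = ddd$b


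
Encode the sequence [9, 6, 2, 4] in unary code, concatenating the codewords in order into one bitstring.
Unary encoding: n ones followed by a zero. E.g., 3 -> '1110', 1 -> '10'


Encode each number as n ones followed by a terminating 0:
  9 -> 1111111110 (10 bits)
  6 -> 1111110 (7 bits)
  2 -> 110 (3 bits)
  4 -> 11110 (5 bits)
Total length = 10 + 7 + 3 + 5 = 25 bits.

Unary([9, 6, 2, 4]) = 1111111110111111011011110 (25 bits)


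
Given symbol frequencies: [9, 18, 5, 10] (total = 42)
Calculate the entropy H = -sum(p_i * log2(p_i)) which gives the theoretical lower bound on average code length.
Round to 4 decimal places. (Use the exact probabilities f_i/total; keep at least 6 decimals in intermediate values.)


Per-symbol terms -p_i * log2(p_i) with p_i = f_i/42:
  p = 9/42 = 0.214286: log2(p) = -2.222392, -p*log2(p) = 0.476227
  p = 18/42 = 0.428571: log2(p) = -1.222392, -p*log2(p) = 0.523882
  p = 5/42 = 0.119048: log2(p) = -3.070389, -p*log2(p) = 0.365523
  p = 10/42 = 0.238095: log2(p) = -2.070389, -p*log2(p) = 0.492950
H = 0.476227 + 0.523882 + 0.365523 + 0.492950 = 1.858582

H = 1.8586 bits/symbol


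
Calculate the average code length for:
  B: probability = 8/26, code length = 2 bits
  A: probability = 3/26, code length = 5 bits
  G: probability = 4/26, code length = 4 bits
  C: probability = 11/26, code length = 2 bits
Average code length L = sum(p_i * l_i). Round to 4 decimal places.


Weighted contributions p_i * l_i:
  B: (8/26) * 2 = 16/26
  A: (3/26) * 5 = 15/26
  G: (4/26) * 4 = 16/26
  C: (11/26) * 2 = 22/26
Sum = (16 + 15 + 16 + 22)/26 = 69/26

L = 69/26 = 2.6538 bits/symbol


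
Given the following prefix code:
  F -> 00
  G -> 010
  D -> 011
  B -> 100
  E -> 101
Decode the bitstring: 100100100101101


Decoding step by step:
Bits 100 -> B
Bits 100 -> B
Bits 100 -> B
Bits 101 -> E
Bits 101 -> E


Decoded message: BBBEE


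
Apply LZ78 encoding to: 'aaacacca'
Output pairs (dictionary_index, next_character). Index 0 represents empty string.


LZ78 encoding steps:
Dictionary: {0: ''}
Step 1: w='' (idx 0), next='a' -> output (0, 'a'), add 'a' as idx 1
Step 2: w='a' (idx 1), next='a' -> output (1, 'a'), add 'aa' as idx 2
Step 3: w='' (idx 0), next='c' -> output (0, 'c'), add 'c' as idx 3
Step 4: w='a' (idx 1), next='c' -> output (1, 'c'), add 'ac' as idx 4
Step 5: w='c' (idx 3), next='a' -> output (3, 'a'), add 'ca' as idx 5


Encoded: [(0, 'a'), (1, 'a'), (0, 'c'), (1, 'c'), (3, 'a')]


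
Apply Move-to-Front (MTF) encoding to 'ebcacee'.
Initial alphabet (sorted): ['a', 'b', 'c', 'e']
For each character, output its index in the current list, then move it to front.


MTF encoding:
'e': index 3 in ['a', 'b', 'c', 'e'] -> ['e', 'a', 'b', 'c']
'b': index 2 in ['e', 'a', 'b', 'c'] -> ['b', 'e', 'a', 'c']
'c': index 3 in ['b', 'e', 'a', 'c'] -> ['c', 'b', 'e', 'a']
'a': index 3 in ['c', 'b', 'e', 'a'] -> ['a', 'c', 'b', 'e']
'c': index 1 in ['a', 'c', 'b', 'e'] -> ['c', 'a', 'b', 'e']
'e': index 3 in ['c', 'a', 'b', 'e'] -> ['e', 'c', 'a', 'b']
'e': index 0 in ['e', 'c', 'a', 'b'] -> ['e', 'c', 'a', 'b']


Output: [3, 2, 3, 3, 1, 3, 0]


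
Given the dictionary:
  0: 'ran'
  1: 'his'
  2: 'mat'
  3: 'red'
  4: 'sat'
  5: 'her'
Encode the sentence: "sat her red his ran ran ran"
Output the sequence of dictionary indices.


Look up each word in the dictionary:
  'sat' -> 4
  'her' -> 5
  'red' -> 3
  'his' -> 1
  'ran' -> 0
  'ran' -> 0
  'ran' -> 0

Encoded: [4, 5, 3, 1, 0, 0, 0]


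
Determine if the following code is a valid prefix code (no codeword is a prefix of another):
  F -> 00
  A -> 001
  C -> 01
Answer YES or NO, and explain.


Checking each pair (does one codeword prefix another?):
  F='00' vs A='001': prefix -- VIOLATION

NO -- this is NOT a valid prefix code. F (00) is a prefix of A (001).


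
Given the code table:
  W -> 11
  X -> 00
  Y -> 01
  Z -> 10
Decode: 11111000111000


Decoding:
11 -> W
11 -> W
10 -> Z
00 -> X
11 -> W
10 -> Z
00 -> X


Result: WWZXWZX


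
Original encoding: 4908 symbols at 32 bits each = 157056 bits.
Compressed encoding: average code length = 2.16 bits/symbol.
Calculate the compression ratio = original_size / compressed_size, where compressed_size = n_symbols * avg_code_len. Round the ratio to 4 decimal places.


original_size = n_symbols * orig_bits = 4908 * 32 = 157056 bits
compressed_size = n_symbols * avg_code_len = 4908 * 2.16 = 10601.28 bits
ratio = original_size / compressed_size = 157056 / 10601.28 = 14.8148

Compression ratio = 14.8148


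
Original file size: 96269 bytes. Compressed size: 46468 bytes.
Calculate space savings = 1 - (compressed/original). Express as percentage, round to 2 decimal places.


ratio = compressed/original = 46468/96269 = 0.482689
savings = 1 - ratio = 1 - 0.482689 = 0.517311
as a percentage: 0.517311 * 100 = 51.73%

Space savings = 1 - 46468/96269 = 51.73%


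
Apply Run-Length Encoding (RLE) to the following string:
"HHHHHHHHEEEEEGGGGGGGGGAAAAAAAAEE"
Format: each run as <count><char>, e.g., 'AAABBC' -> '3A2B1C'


Scanning runs left to right:
  i=0: run of 'H' x 8 -> '8H'
  i=8: run of 'E' x 5 -> '5E'
  i=13: run of 'G' x 9 -> '9G'
  i=22: run of 'A' x 8 -> '8A'
  i=30: run of 'E' x 2 -> '2E'

RLE = 8H5E9G8A2E


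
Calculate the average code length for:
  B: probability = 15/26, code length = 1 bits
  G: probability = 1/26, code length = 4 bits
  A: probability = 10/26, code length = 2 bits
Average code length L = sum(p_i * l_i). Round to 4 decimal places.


Weighted contributions p_i * l_i:
  B: (15/26) * 1 = 15/26
  G: (1/26) * 4 = 4/26
  A: (10/26) * 2 = 20/26
Sum = (15 + 4 + 20)/26 = 39/26

L = 39/26 = 1.5000 bits/symbol


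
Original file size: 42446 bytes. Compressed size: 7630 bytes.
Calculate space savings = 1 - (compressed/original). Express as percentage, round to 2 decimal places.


ratio = compressed/original = 7630/42446 = 0.179758
savings = 1 - ratio = 1 - 0.179758 = 0.820242
as a percentage: 0.820242 * 100 = 82.02%

Space savings = 1 - 7630/42446 = 82.02%


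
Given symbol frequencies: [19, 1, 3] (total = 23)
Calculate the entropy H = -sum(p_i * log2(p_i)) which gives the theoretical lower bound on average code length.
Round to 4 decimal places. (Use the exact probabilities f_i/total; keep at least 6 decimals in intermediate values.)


Per-symbol terms -p_i * log2(p_i) with p_i = f_i/23:
  p = 19/23 = 0.826087: log2(p) = -0.275634, -p*log2(p) = 0.227698
  p = 1/23 = 0.043478: log2(p) = -4.523562, -p*log2(p) = 0.196677
  p = 3/23 = 0.130435: log2(p) = -2.938599, -p*log2(p) = 0.383296
H = 0.227698 + 0.196677 + 0.383296 = 0.807671

H = 0.8077 bits/symbol


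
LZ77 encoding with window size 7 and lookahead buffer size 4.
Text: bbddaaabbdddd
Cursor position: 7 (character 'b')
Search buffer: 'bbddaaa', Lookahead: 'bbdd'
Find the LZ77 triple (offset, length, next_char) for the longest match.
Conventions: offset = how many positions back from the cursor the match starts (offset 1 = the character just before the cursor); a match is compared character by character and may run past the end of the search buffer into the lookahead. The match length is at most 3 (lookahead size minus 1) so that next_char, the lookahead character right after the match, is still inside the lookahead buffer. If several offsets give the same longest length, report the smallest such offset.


Try each offset into the search buffer:
  offset=1 (pos 6, char 'a'): match length 0
  offset=2 (pos 5, char 'a'): match length 0
  offset=3 (pos 4, char 'a'): match length 0
  offset=4 (pos 3, char 'd'): match length 0
  offset=5 (pos 2, char 'd'): match length 0
  offset=6 (pos 1, char 'b'): match length 1
  offset=7 (pos 0, char 'b'): match length 3
Longest match has length 3 at offset 7.
next_char = character at position 7 + 3 = 10 -> 'd'

Best match: offset=7, length=3 (matching 'bbd' starting at position 0)
LZ77 triple: (7, 3, 'd')


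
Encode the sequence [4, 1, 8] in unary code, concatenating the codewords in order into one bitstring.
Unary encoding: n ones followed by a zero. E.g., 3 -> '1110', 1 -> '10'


Encode each number as n ones followed by a terminating 0:
  4 -> 11110 (5 bits)
  1 -> 10 (2 bits)
  8 -> 111111110 (9 bits)
Total length = 5 + 2 + 9 = 16 bits.

Unary([4, 1, 8]) = 1111010111111110 (16 bits)


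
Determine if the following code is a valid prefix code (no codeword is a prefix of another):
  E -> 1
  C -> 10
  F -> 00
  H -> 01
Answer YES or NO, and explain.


Checking each pair (does one codeword prefix another?):
  E='1' vs C='10': prefix -- VIOLATION

NO -- this is NOT a valid prefix code. E (1) is a prefix of C (10).


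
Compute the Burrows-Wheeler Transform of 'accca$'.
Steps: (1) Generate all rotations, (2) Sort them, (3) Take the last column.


Rotations (sorted):
  0: $accca -> last char: a
  1: a$accc -> last char: c
  2: accca$ -> last char: $
  3: ca$acc -> last char: c
  4: cca$ac -> last char: c
  5: ccca$a -> last char: a


BWT = ac$cca


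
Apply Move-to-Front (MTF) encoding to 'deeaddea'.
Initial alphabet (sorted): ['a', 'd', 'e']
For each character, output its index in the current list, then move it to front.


MTF encoding:
'd': index 1 in ['a', 'd', 'e'] -> ['d', 'a', 'e']
'e': index 2 in ['d', 'a', 'e'] -> ['e', 'd', 'a']
'e': index 0 in ['e', 'd', 'a'] -> ['e', 'd', 'a']
'a': index 2 in ['e', 'd', 'a'] -> ['a', 'e', 'd']
'd': index 2 in ['a', 'e', 'd'] -> ['d', 'a', 'e']
'd': index 0 in ['d', 'a', 'e'] -> ['d', 'a', 'e']
'e': index 2 in ['d', 'a', 'e'] -> ['e', 'd', 'a']
'a': index 2 in ['e', 'd', 'a'] -> ['a', 'e', 'd']


Output: [1, 2, 0, 2, 2, 0, 2, 2]


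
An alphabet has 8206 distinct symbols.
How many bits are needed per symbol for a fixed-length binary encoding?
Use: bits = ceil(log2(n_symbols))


log2(8206) = 13.0025
Bracket: 2^13 = 8192 < 8206 <= 2^14 = 16384
So ceil(log2(8206)) = 14

bits = ceil(log2(8206)) = ceil(13.0025) = 14 bits


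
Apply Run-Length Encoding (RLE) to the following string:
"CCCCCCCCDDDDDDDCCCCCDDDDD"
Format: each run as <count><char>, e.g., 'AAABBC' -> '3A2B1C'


Scanning runs left to right:
  i=0: run of 'C' x 8 -> '8C'
  i=8: run of 'D' x 7 -> '7D'
  i=15: run of 'C' x 5 -> '5C'
  i=20: run of 'D' x 5 -> '5D'

RLE = 8C7D5C5D


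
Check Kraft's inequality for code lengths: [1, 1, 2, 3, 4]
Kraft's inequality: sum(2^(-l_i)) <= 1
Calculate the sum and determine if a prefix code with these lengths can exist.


Sum = 2^(-1) + 2^(-1) + 2^(-2) + 2^(-3) + 2^(-4)
    = 0.5 + 0.5 + 0.25 + 0.125 + 0.0625
    = 23/16 = 1.4375
Since 1.4375 > 1, Kraft's inequality is NOT satisfied.
A prefix code with these lengths CANNOT exist.

Kraft sum = 1.4375. Not satisfied.


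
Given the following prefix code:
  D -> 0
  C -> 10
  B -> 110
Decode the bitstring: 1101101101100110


Decoding step by step:
Bits 110 -> B
Bits 110 -> B
Bits 110 -> B
Bits 110 -> B
Bits 0 -> D
Bits 110 -> B


Decoded message: BBBBDB


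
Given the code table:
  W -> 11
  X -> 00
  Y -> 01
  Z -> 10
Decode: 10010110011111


Decoding:
10 -> Z
01 -> Y
01 -> Y
10 -> Z
01 -> Y
11 -> W
11 -> W


Result: ZYYZYWW


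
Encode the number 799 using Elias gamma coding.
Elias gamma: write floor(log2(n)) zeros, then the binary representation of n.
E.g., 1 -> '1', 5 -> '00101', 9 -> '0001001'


num_bits = floor(log2(799)) + 1 = 10
leading_zeros = num_bits - 1 = 9
binary(799) = 1100011111

Elias gamma(799) = '000000000' + '1100011111' = 0000000001100011111 (19 bits)


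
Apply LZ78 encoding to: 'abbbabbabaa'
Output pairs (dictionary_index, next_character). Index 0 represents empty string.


LZ78 encoding steps:
Dictionary: {0: ''}
Step 1: w='' (idx 0), next='a' -> output (0, 'a'), add 'a' as idx 1
Step 2: w='' (idx 0), next='b' -> output (0, 'b'), add 'b' as idx 2
Step 3: w='b' (idx 2), next='b' -> output (2, 'b'), add 'bb' as idx 3
Step 4: w='a' (idx 1), next='b' -> output (1, 'b'), add 'ab' as idx 4
Step 5: w='b' (idx 2), next='a' -> output (2, 'a'), add 'ba' as idx 5
Step 6: w='ba' (idx 5), next='a' -> output (5, 'a'), add 'baa' as idx 6


Encoded: [(0, 'a'), (0, 'b'), (2, 'b'), (1, 'b'), (2, 'a'), (5, 'a')]


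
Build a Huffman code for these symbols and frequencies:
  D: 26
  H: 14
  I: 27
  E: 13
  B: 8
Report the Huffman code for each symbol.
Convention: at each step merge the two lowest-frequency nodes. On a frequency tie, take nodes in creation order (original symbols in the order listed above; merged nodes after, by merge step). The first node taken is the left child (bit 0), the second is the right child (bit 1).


Huffman tree construction:
Step 1: Merge B(8) + E(13) = 21
Step 2: Merge H(14) + (B+E)(21) = 35
Step 3: Merge D(26) + I(27) = 53
Step 4: Merge (H+(B+E))(35) + (D+I)(53) = 88
Read each symbol's code off the tree from the root (left child = 0, right child = 1).

Codes:
  D: 10 (length 2)
  H: 00 (length 2)
  I: 11 (length 2)
  E: 011 (length 3)
  B: 010 (length 3)
Average code length: 197/88 = 2.2386 bits/symbol


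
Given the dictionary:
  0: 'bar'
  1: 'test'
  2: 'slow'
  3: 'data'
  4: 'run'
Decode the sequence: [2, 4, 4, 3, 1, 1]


Look up each index in the dictionary:
  2 -> 'slow'
  4 -> 'run'
  4 -> 'run'
  3 -> 'data'
  1 -> 'test'
  1 -> 'test'

Decoded: "slow run run data test test"


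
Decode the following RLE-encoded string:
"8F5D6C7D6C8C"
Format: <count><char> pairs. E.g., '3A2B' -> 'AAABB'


Expanding each <count><char> pair:
  8F -> 'FFFFFFFF'
  5D -> 'DDDDD'
  6C -> 'CCCCCC'
  7D -> 'DDDDDDD'
  6C -> 'CCCCCC'
  8C -> 'CCCCCCCC'

Decoded = FFFFFFFFDDDDDCCCCCCDDDDDDDCCCCCCCCCCCCCC


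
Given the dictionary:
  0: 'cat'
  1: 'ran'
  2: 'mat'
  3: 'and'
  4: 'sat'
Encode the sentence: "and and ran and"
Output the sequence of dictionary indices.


Look up each word in the dictionary:
  'and' -> 3
  'and' -> 3
  'ran' -> 1
  'and' -> 3

Encoded: [3, 3, 1, 3]


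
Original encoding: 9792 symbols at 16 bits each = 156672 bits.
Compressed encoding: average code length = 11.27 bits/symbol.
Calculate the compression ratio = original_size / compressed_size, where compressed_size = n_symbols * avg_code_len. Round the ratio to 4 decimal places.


original_size = n_symbols * orig_bits = 9792 * 16 = 156672 bits
compressed_size = n_symbols * avg_code_len = 9792 * 11.27 = 110355.84 bits
ratio = original_size / compressed_size = 156672 / 110355.84 = 1.4197

Compression ratio = 1.4197


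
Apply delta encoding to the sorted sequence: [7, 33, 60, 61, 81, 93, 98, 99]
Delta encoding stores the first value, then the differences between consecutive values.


First value: 7
Deltas:
  33 - 7 = 26
  60 - 33 = 27
  61 - 60 = 1
  81 - 61 = 20
  93 - 81 = 12
  98 - 93 = 5
  99 - 98 = 1


Delta encoded: [7, 26, 27, 1, 20, 12, 5, 1]


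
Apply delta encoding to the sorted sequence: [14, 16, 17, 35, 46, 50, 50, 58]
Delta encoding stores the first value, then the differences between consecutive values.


First value: 14
Deltas:
  16 - 14 = 2
  17 - 16 = 1
  35 - 17 = 18
  46 - 35 = 11
  50 - 46 = 4
  50 - 50 = 0
  58 - 50 = 8


Delta encoded: [14, 2, 1, 18, 11, 4, 0, 8]


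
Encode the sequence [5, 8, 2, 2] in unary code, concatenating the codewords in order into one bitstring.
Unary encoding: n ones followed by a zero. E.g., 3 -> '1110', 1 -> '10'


Encode each number as n ones followed by a terminating 0:
  5 -> 111110 (6 bits)
  8 -> 111111110 (9 bits)
  2 -> 110 (3 bits)
  2 -> 110 (3 bits)
Total length = 6 + 9 + 3 + 3 = 21 bits.

Unary([5, 8, 2, 2]) = 111110111111110110110 (21 bits)


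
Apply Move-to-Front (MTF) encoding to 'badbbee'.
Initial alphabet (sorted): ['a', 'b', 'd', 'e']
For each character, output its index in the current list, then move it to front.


MTF encoding:
'b': index 1 in ['a', 'b', 'd', 'e'] -> ['b', 'a', 'd', 'e']
'a': index 1 in ['b', 'a', 'd', 'e'] -> ['a', 'b', 'd', 'e']
'd': index 2 in ['a', 'b', 'd', 'e'] -> ['d', 'a', 'b', 'e']
'b': index 2 in ['d', 'a', 'b', 'e'] -> ['b', 'd', 'a', 'e']
'b': index 0 in ['b', 'd', 'a', 'e'] -> ['b', 'd', 'a', 'e']
'e': index 3 in ['b', 'd', 'a', 'e'] -> ['e', 'b', 'd', 'a']
'e': index 0 in ['e', 'b', 'd', 'a'] -> ['e', 'b', 'd', 'a']


Output: [1, 1, 2, 2, 0, 3, 0]


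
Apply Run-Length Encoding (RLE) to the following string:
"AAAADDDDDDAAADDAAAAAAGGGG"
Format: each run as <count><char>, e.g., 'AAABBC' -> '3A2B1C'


Scanning runs left to right:
  i=0: run of 'A' x 4 -> '4A'
  i=4: run of 'D' x 6 -> '6D'
  i=10: run of 'A' x 3 -> '3A'
  i=13: run of 'D' x 2 -> '2D'
  i=15: run of 'A' x 6 -> '6A'
  i=21: run of 'G' x 4 -> '4G'

RLE = 4A6D3A2D6A4G


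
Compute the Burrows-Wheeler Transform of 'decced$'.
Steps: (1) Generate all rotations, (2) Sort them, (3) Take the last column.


Rotations (sorted):
  0: $decced -> last char: d
  1: cced$de -> last char: e
  2: ced$dec -> last char: c
  3: d$decce -> last char: e
  4: decced$ -> last char: $
  5: ecced$d -> last char: d
  6: ed$decc -> last char: c


BWT = dece$dc


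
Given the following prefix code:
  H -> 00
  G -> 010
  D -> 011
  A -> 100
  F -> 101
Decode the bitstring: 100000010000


Decoding step by step:
Bits 100 -> A
Bits 00 -> H
Bits 00 -> H
Bits 100 -> A
Bits 00 -> H


Decoded message: AHHAH


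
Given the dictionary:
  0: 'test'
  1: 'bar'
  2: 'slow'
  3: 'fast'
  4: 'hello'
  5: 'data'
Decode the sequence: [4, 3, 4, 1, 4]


Look up each index in the dictionary:
  4 -> 'hello'
  3 -> 'fast'
  4 -> 'hello'
  1 -> 'bar'
  4 -> 'hello'

Decoded: "hello fast hello bar hello"


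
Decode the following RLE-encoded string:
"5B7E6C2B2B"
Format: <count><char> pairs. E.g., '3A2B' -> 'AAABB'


Expanding each <count><char> pair:
  5B -> 'BBBBB'
  7E -> 'EEEEEEE'
  6C -> 'CCCCCC'
  2B -> 'BB'
  2B -> 'BB'

Decoded = BBBBBEEEEEEECCCCCCBBBB


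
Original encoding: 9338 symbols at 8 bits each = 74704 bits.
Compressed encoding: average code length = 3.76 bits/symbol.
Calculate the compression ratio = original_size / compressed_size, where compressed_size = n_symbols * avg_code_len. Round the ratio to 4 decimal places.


original_size = n_symbols * orig_bits = 9338 * 8 = 74704 bits
compressed_size = n_symbols * avg_code_len = 9338 * 3.76 = 35110.88 bits
ratio = original_size / compressed_size = 74704 / 35110.88 = 2.1277

Compression ratio = 2.1277


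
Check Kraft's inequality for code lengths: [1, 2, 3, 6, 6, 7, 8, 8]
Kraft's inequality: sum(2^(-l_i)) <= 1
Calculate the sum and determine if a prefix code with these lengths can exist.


Sum = 2^(-1) + 2^(-2) + 2^(-3) + 2^(-6) + 2^(-6) + 2^(-7) + 2^(-8) + 2^(-8)
    = 0.5 + 0.25 + 0.125 + 0.015625 + 0.015625 + 0.0078125 + 0.00390625 + 0.00390625
    = 236/256 = 0.921875
Since 0.921875 <= 1, Kraft's inequality IS satisfied.
A prefix code with these lengths CAN exist.

Kraft sum = 0.921875. Satisfied.


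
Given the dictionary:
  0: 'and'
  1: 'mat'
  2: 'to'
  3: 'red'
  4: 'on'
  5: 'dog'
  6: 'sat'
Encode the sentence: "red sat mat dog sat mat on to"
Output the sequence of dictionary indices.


Look up each word in the dictionary:
  'red' -> 3
  'sat' -> 6
  'mat' -> 1
  'dog' -> 5
  'sat' -> 6
  'mat' -> 1
  'on' -> 4
  'to' -> 2

Encoded: [3, 6, 1, 5, 6, 1, 4, 2]


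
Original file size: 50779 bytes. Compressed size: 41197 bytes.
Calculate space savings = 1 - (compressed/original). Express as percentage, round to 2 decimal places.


ratio = compressed/original = 41197/50779 = 0.8113
savings = 1 - ratio = 1 - 0.8113 = 0.1887
as a percentage: 0.1887 * 100 = 18.87%

Space savings = 1 - 41197/50779 = 18.87%


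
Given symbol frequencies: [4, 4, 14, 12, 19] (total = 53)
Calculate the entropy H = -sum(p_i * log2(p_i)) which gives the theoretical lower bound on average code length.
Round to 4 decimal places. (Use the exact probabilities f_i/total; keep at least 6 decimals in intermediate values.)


Per-symbol terms -p_i * log2(p_i) with p_i = f_i/53:
  p = 4/53 = 0.075472: log2(p) = -3.727920, -p*log2(p) = 0.281352
  p = 4/53 = 0.075472: log2(p) = -3.727920, -p*log2(p) = 0.281352
  p = 14/53 = 0.264151: log2(p) = -1.920566, -p*log2(p) = 0.507319
  p = 12/53 = 0.226415: log2(p) = -2.142958, -p*log2(p) = 0.485198
  p = 19/53 = 0.358491: log2(p) = -1.479993, -p*log2(p) = 0.530564
H = 0.281352 + 0.281352 + 0.507319 + 0.485198 + 0.530564 = 2.085785

H = 2.0858 bits/symbol


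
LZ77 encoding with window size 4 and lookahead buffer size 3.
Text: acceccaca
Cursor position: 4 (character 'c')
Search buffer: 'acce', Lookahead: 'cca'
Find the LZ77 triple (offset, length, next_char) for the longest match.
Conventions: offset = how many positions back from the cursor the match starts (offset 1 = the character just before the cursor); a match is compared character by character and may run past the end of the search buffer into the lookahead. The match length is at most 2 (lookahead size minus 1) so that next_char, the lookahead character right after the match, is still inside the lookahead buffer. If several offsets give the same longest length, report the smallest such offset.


Try each offset into the search buffer:
  offset=1 (pos 3, char 'e'): match length 0
  offset=2 (pos 2, char 'c'): match length 1
  offset=3 (pos 1, char 'c'): match length 2
  offset=4 (pos 0, char 'a'): match length 0
Longest match has length 2 at offset 3.
next_char = character at position 4 + 2 = 6 -> 'a'

Best match: offset=3, length=2 (matching 'cc' starting at position 1)
LZ77 triple: (3, 2, 'a')


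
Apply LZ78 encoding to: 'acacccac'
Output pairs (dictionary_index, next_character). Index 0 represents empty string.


LZ78 encoding steps:
Dictionary: {0: ''}
Step 1: w='' (idx 0), next='a' -> output (0, 'a'), add 'a' as idx 1
Step 2: w='' (idx 0), next='c' -> output (0, 'c'), add 'c' as idx 2
Step 3: w='a' (idx 1), next='c' -> output (1, 'c'), add 'ac' as idx 3
Step 4: w='c' (idx 2), next='c' -> output (2, 'c'), add 'cc' as idx 4
Step 5: w='ac' (idx 3), end of input -> output (3, '')


Encoded: [(0, 'a'), (0, 'c'), (1, 'c'), (2, 'c'), (3, '')]


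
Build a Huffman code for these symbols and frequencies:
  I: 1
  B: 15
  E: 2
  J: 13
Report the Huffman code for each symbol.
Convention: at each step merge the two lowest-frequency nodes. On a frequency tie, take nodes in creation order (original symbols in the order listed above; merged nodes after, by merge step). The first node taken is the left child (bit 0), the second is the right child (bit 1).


Huffman tree construction:
Step 1: Merge I(1) + E(2) = 3
Step 2: Merge (I+E)(3) + J(13) = 16
Step 3: Merge B(15) + ((I+E)+J)(16) = 31
Read each symbol's code off the tree from the root (left child = 0, right child = 1).

Codes:
  I: 100 (length 3)
  B: 0 (length 1)
  E: 101 (length 3)
  J: 11 (length 2)
Average code length: 50/31 = 1.6129 bits/symbol


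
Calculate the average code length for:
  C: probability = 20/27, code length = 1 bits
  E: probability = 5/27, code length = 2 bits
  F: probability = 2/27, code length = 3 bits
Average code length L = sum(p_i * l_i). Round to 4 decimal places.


Weighted contributions p_i * l_i:
  C: (20/27) * 1 = 20/27
  E: (5/27) * 2 = 10/27
  F: (2/27) * 3 = 6/27
Sum = (20 + 10 + 6)/27 = 36/27

L = 36/27 = 1.3333 bits/symbol


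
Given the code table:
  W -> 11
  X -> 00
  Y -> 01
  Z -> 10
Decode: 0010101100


Decoding:
00 -> X
10 -> Z
10 -> Z
11 -> W
00 -> X


Result: XZZWX


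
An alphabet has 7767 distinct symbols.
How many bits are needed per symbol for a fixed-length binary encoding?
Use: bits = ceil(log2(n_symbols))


log2(7767) = 12.9231
Bracket: 2^12 = 4096 < 7767 <= 2^13 = 8192
So ceil(log2(7767)) = 13

bits = ceil(log2(7767)) = ceil(12.9231) = 13 bits


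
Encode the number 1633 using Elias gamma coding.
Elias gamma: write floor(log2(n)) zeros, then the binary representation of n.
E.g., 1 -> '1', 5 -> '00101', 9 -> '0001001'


num_bits = floor(log2(1633)) + 1 = 11
leading_zeros = num_bits - 1 = 10
binary(1633) = 11001100001

Elias gamma(1633) = '0000000000' + '11001100001' = 000000000011001100001 (21 bits)


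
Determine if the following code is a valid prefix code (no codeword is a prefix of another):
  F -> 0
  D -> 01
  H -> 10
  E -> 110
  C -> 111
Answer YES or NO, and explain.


Checking each pair (does one codeword prefix another?):
  F='0' vs D='01': prefix -- VIOLATION

NO -- this is NOT a valid prefix code. F (0) is a prefix of D (01).


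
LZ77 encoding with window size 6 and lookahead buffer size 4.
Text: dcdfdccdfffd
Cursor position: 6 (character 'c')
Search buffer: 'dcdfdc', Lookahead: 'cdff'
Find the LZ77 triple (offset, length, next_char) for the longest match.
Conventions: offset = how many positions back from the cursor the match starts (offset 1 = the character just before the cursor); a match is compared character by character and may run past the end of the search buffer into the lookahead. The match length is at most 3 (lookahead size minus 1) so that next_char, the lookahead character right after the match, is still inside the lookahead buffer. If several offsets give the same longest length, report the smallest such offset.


Try each offset into the search buffer:
  offset=1 (pos 5, char 'c'): match length 1
  offset=2 (pos 4, char 'd'): match length 0
  offset=3 (pos 3, char 'f'): match length 0
  offset=4 (pos 2, char 'd'): match length 0
  offset=5 (pos 1, char 'c'): match length 3
  offset=6 (pos 0, char 'd'): match length 0
Longest match has length 3 at offset 5.
next_char = character at position 6 + 3 = 9 -> 'f'

Best match: offset=5, length=3 (matching 'cdf' starting at position 1)
LZ77 triple: (5, 3, 'f')


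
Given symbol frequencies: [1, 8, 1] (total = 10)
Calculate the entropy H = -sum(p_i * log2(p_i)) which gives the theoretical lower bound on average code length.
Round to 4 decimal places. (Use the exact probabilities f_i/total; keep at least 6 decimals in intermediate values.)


Per-symbol terms -p_i * log2(p_i) with p_i = f_i/10:
  p = 1/10 = 0.100000: log2(p) = -3.321928, -p*log2(p) = 0.332193
  p = 8/10 = 0.800000: log2(p) = -0.321928, -p*log2(p) = 0.257542
  p = 1/10 = 0.100000: log2(p) = -3.321928, -p*log2(p) = 0.332193
H = 0.332193 + 0.257542 + 0.332193 = 0.921928

H = 0.9219 bits/symbol


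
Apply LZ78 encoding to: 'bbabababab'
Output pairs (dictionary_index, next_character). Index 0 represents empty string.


LZ78 encoding steps:
Dictionary: {0: ''}
Step 1: w='' (idx 0), next='b' -> output (0, 'b'), add 'b' as idx 1
Step 2: w='b' (idx 1), next='a' -> output (1, 'a'), add 'ba' as idx 2
Step 3: w='ba' (idx 2), next='b' -> output (2, 'b'), add 'bab' as idx 3
Step 4: w='' (idx 0), next='a' -> output (0, 'a'), add 'a' as idx 4
Step 5: w='bab' (idx 3), end of input -> output (3, '')


Encoded: [(0, 'b'), (1, 'a'), (2, 'b'), (0, 'a'), (3, '')]


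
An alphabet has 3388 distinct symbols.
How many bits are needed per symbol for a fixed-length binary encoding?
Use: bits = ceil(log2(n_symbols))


log2(3388) = 11.7262
Bracket: 2^11 = 2048 < 3388 <= 2^12 = 4096
So ceil(log2(3388)) = 12

bits = ceil(log2(3388)) = ceil(11.7262) = 12 bits


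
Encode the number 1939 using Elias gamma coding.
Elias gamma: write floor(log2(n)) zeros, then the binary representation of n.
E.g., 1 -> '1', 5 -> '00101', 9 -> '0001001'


num_bits = floor(log2(1939)) + 1 = 11
leading_zeros = num_bits - 1 = 10
binary(1939) = 11110010011

Elias gamma(1939) = '0000000000' + '11110010011' = 000000000011110010011 (21 bits)


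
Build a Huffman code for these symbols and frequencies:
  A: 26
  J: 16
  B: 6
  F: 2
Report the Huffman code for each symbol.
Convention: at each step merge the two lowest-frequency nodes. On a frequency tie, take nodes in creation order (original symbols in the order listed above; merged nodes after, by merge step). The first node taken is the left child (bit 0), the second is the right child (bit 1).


Huffman tree construction:
Step 1: Merge F(2) + B(6) = 8
Step 2: Merge (F+B)(8) + J(16) = 24
Step 3: Merge ((F+B)+J)(24) + A(26) = 50
Read each symbol's code off the tree from the root (left child = 0, right child = 1).

Codes:
  A: 1 (length 1)
  J: 01 (length 2)
  B: 001 (length 3)
  F: 000 (length 3)
Average code length: 82/50 = 1.6400 bits/symbol


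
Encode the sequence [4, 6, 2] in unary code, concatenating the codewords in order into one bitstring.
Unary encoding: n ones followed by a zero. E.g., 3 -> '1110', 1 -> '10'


Encode each number as n ones followed by a terminating 0:
  4 -> 11110 (5 bits)
  6 -> 1111110 (7 bits)
  2 -> 110 (3 bits)
Total length = 5 + 7 + 3 = 15 bits.

Unary([4, 6, 2]) = 111101111110110 (15 bits)


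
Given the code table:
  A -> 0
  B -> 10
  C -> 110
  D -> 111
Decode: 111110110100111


Decoding:
111 -> D
110 -> C
110 -> C
10 -> B
0 -> A
111 -> D


Result: DCCBAD


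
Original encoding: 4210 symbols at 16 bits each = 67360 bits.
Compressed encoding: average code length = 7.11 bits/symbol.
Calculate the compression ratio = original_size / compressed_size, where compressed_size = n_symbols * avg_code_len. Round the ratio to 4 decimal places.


original_size = n_symbols * orig_bits = 4210 * 16 = 67360 bits
compressed_size = n_symbols * avg_code_len = 4210 * 7.11 = 29933.1 bits
ratio = original_size / compressed_size = 67360 / 29933.1 = 2.2504

Compression ratio = 2.2504


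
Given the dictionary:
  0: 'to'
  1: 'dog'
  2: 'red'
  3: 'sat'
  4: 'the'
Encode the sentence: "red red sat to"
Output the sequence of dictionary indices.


Look up each word in the dictionary:
  'red' -> 2
  'red' -> 2
  'sat' -> 3
  'to' -> 0

Encoded: [2, 2, 3, 0]


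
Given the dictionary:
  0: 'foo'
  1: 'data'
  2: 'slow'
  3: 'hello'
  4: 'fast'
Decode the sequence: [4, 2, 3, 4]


Look up each index in the dictionary:
  4 -> 'fast'
  2 -> 'slow'
  3 -> 'hello'
  4 -> 'fast'

Decoded: "fast slow hello fast"


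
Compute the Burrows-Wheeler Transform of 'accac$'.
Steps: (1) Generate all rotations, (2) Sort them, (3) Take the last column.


Rotations (sorted):
  0: $accac -> last char: c
  1: ac$acc -> last char: c
  2: accac$ -> last char: $
  3: c$acca -> last char: a
  4: cac$ac -> last char: c
  5: ccac$a -> last char: a


BWT = cc$aca


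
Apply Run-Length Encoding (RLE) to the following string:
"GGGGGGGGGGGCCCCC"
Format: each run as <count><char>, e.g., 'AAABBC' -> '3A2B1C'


Scanning runs left to right:
  i=0: run of 'G' x 11 -> '11G'
  i=11: run of 'C' x 5 -> '5C'

RLE = 11G5C


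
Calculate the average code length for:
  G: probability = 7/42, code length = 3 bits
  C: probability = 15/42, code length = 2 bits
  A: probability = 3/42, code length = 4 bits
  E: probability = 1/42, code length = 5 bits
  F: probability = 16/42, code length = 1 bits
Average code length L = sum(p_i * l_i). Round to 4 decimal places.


Weighted contributions p_i * l_i:
  G: (7/42) * 3 = 21/42
  C: (15/42) * 2 = 30/42
  A: (3/42) * 4 = 12/42
  E: (1/42) * 5 = 5/42
  F: (16/42) * 1 = 16/42
Sum = (21 + 30 + 12 + 5 + 16)/42 = 84/42

L = 84/42 = 2.0000 bits/symbol


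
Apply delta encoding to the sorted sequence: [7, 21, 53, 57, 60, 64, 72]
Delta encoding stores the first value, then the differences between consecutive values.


First value: 7
Deltas:
  21 - 7 = 14
  53 - 21 = 32
  57 - 53 = 4
  60 - 57 = 3
  64 - 60 = 4
  72 - 64 = 8


Delta encoded: [7, 14, 32, 4, 3, 4, 8]


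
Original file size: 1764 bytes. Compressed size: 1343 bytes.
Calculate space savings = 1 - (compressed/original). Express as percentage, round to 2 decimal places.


ratio = compressed/original = 1343/1764 = 0.761338
savings = 1 - ratio = 1 - 0.761338 = 0.238662
as a percentage: 0.238662 * 100 = 23.87%

Space savings = 1 - 1343/1764 = 23.87%


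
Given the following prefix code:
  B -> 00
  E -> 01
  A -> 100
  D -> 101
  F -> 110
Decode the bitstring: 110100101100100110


Decoding step by step:
Bits 110 -> F
Bits 100 -> A
Bits 101 -> D
Bits 100 -> A
Bits 100 -> A
Bits 110 -> F


Decoded message: FADAAF


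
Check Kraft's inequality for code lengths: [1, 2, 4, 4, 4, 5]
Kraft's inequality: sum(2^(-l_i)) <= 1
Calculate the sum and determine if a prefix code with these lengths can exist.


Sum = 2^(-1) + 2^(-2) + 2^(-4) + 2^(-4) + 2^(-4) + 2^(-5)
    = 0.5 + 0.25 + 0.0625 + 0.0625 + 0.0625 + 0.03125
    = 31/32 = 0.96875
Since 0.96875 <= 1, Kraft's inequality IS satisfied.
A prefix code with these lengths CAN exist.

Kraft sum = 0.96875. Satisfied.


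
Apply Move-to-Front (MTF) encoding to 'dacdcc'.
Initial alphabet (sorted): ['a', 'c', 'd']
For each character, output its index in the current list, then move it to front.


MTF encoding:
'd': index 2 in ['a', 'c', 'd'] -> ['d', 'a', 'c']
'a': index 1 in ['d', 'a', 'c'] -> ['a', 'd', 'c']
'c': index 2 in ['a', 'd', 'c'] -> ['c', 'a', 'd']
'd': index 2 in ['c', 'a', 'd'] -> ['d', 'c', 'a']
'c': index 1 in ['d', 'c', 'a'] -> ['c', 'd', 'a']
'c': index 0 in ['c', 'd', 'a'] -> ['c', 'd', 'a']


Output: [2, 1, 2, 2, 1, 0]


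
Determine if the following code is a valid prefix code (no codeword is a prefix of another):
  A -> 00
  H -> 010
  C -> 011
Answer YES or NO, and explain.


Checking each pair (does one codeword prefix another?):
  A='00' vs H='010': no prefix
  A='00' vs C='011': no prefix
  H='010' vs A='00': no prefix
  H='010' vs C='011': no prefix
  C='011' vs A='00': no prefix
  C='011' vs H='010': no prefix
No violation found over all pairs.

YES -- this is a valid prefix code. No codeword is a prefix of any other codeword.


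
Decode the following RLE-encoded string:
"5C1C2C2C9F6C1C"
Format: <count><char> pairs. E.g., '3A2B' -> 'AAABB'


Expanding each <count><char> pair:
  5C -> 'CCCCC'
  1C -> 'C'
  2C -> 'CC'
  2C -> 'CC'
  9F -> 'FFFFFFFFF'
  6C -> 'CCCCCC'
  1C -> 'C'

Decoded = CCCCCCCCCCFFFFFFFFFCCCCCCC


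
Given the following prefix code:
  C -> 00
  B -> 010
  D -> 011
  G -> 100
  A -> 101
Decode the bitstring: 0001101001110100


Decoding step by step:
Bits 00 -> C
Bits 011 -> D
Bits 010 -> B
Bits 011 -> D
Bits 101 -> A
Bits 00 -> C


Decoded message: CDBDAC


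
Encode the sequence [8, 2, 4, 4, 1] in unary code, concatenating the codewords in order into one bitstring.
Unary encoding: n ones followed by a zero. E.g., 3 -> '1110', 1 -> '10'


Encode each number as n ones followed by a terminating 0:
  8 -> 111111110 (9 bits)
  2 -> 110 (3 bits)
  4 -> 11110 (5 bits)
  4 -> 11110 (5 bits)
  1 -> 10 (2 bits)
Total length = 9 + 3 + 5 + 5 + 2 = 24 bits.

Unary([8, 2, 4, 4, 1]) = 111111110110111101111010 (24 bits)


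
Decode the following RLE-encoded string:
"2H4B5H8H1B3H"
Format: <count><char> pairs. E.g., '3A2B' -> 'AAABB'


Expanding each <count><char> pair:
  2H -> 'HH'
  4B -> 'BBBB'
  5H -> 'HHHHH'
  8H -> 'HHHHHHHH'
  1B -> 'B'
  3H -> 'HHH'

Decoded = HHBBBBHHHHHHHHHHHHHBHHH


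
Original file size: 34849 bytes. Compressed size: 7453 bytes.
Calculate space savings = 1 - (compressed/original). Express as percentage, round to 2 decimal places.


ratio = compressed/original = 7453/34849 = 0.213866
savings = 1 - ratio = 1 - 0.213866 = 0.786134
as a percentage: 0.786134 * 100 = 78.61%

Space savings = 1 - 7453/34849 = 78.61%


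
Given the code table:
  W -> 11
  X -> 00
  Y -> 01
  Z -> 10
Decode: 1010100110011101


Decoding:
10 -> Z
10 -> Z
10 -> Z
01 -> Y
10 -> Z
01 -> Y
11 -> W
01 -> Y


Result: ZZZYZYWY


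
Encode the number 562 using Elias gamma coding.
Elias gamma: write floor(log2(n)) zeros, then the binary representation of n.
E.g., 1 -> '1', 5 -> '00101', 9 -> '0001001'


num_bits = floor(log2(562)) + 1 = 10
leading_zeros = num_bits - 1 = 9
binary(562) = 1000110010

Elias gamma(562) = '000000000' + '1000110010' = 0000000001000110010 (19 bits)


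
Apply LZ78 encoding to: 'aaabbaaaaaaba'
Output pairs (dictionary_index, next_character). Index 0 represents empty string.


LZ78 encoding steps:
Dictionary: {0: ''}
Step 1: w='' (idx 0), next='a' -> output (0, 'a'), add 'a' as idx 1
Step 2: w='a' (idx 1), next='a' -> output (1, 'a'), add 'aa' as idx 2
Step 3: w='' (idx 0), next='b' -> output (0, 'b'), add 'b' as idx 3
Step 4: w='b' (idx 3), next='a' -> output (3, 'a'), add 'ba' as idx 4
Step 5: w='aa' (idx 2), next='a' -> output (2, 'a'), add 'aaa' as idx 5
Step 6: w='aa' (idx 2), next='b' -> output (2, 'b'), add 'aab' as idx 6
Step 7: w='a' (idx 1), end of input -> output (1, '')


Encoded: [(0, 'a'), (1, 'a'), (0, 'b'), (3, 'a'), (2, 'a'), (2, 'b'), (1, '')]
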